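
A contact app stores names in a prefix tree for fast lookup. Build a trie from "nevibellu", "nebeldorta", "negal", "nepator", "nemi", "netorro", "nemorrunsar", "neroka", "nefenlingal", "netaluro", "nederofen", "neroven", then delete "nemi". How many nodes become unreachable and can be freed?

A node on "nemi"'s path can go only if nothing else ends at it or branches off below it.
The suffix "i" (1 node) is used only by "nemi"; the node for "nem" still has the child "o", so pruning stops there.
Nodes removed: 1

1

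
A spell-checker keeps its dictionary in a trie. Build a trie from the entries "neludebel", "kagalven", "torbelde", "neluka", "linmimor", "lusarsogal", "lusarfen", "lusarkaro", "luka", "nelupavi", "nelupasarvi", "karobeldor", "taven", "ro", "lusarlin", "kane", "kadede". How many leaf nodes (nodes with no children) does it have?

A leaf is a node with no children — equivalently, the end of a word that is not a proper prefix of any other stored word.
Those words: "kadede", "kagalven", "kane", "karobeldor", "linmimor", "luka", "lusarfen", "lusarkaro", "lusarlin", "lusarsogal", "neludebel", "neluka", "nelupasarvi", "nelupavi", "ro", "taven", "torbelde"
Leaf count: 17

17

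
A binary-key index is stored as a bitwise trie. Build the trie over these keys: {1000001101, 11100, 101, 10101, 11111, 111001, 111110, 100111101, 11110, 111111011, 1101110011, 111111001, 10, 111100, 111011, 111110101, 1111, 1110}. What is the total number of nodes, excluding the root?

48

Trace insertions, counting only characters that open a new branch:
  "1000001101" → 10 new (1, 0, 0, 0, 0, 0, 1, 1, 0, 1)
  "11100" → prefix "1" already present; 4 new (1, 1, 0, 0)
  "101" → prefix "10" already present; 1 new (1)
  "10101" → prefix "101" already present; 2 new (0, 1)
  "11111" → prefix "111" already present; 2 new (1, 1)
  "111001" → prefix "11100" already present; 1 new (1)
  "111110" → prefix "11111" already present; 1 new (0)
  "100111101" → prefix "100" already present; 6 new (1, 1, 1, 1, 0, 1)
  "11110" → prefix "1111" already present; 1 new (0)
  "111111011" → prefix "11111" already present; 4 new (1, 0, 1, 1)
  "1101110011" → prefix "11" already present; 8 new (0, 1, 1, 1, 0, 0, 1, 1)
  "111111001" → prefix "1111110" already present; 2 new (0, 1)
  "10" → prefix "10" already present; 0 new (none)
  "111100" → prefix "11110" already present; 1 new (0)
  "111011" → prefix "1110" already present; 2 new (1, 1)
  "111110101" → prefix "111110" already present; 3 new (1, 0, 1)
  "1111" → prefix "1111" already present; 0 new (none)
  "1110" → prefix "1110" already present; 0 new (none)
Total nodes = 10 + 4 + 1 + 2 + 2 + 1 + 1 + 6 + 1 + 4 + 8 + 2 + 0 + 1 + 2 + 3 + 0 + 0 = 48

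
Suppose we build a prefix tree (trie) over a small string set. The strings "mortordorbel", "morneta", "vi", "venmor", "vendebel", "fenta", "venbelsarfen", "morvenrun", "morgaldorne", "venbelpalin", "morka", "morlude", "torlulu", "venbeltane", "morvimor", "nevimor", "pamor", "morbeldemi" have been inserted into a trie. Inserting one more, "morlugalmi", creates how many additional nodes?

The longest prefix of "morlugalmi" already in the trie is "morlu" (length 5).
So 10 − 5 = 5 new nodes.

5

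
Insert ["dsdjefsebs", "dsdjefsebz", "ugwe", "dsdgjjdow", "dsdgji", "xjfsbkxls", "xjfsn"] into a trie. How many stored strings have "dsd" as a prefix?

4

Walk to "dsd"; the words in its subtree are exactly those with that prefix.
Words under "dsd": dsdgji, dsdgjjdow, dsdjefsebs, dsdjefsebz
Count: 4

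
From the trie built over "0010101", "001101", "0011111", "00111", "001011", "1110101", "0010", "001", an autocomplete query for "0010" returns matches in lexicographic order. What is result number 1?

Filter for "0010…" and sort: "0010", "0010101", "001011"
The 1st is 0010.

0010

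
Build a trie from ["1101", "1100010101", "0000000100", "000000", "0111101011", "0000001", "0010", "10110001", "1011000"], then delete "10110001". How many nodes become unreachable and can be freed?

Walk "10110001" from the leaf back toward the root, removing each node that no remaining word uses.
The suffix "1" (1 node) is used only by "10110001"; "1011000" is itself a stored word, so pruning stops there.
Nodes removed: 1

1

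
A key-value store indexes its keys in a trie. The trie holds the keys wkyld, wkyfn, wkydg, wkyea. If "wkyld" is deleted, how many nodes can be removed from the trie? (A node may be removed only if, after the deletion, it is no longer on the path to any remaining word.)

2

Walk "wkyld" from the leaf back toward the root, removing each node that no remaining word uses.
The suffix "ld" (2 nodes) is used only by "wkyld"; the node for "wky" still has the child "f", so pruning stops there.
Nodes removed: 2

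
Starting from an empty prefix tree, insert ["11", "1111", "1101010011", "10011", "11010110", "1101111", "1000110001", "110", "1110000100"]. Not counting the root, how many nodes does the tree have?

Trie structure (* marks end of a word):
(root)
└─ 1
   ├─ 0
   │  └─ 0
   │     ├─ 0
   │     │  └─ 1
   │     │     └─ 1
   │     │        └─ 0
   │     │           └─ 0
   │     │              └─ 0
   │     │                 └─ 1 *
   │     └─ 1
   │        └─ 1 *
   └─ 1 *
      ├─ 0 *
      │  └─ 1
      │     ├─ 0
      │     │  └─ 1
      │     │     ├─ 0
      │     │     │  └─ 0
      │     │     │     └─ 1
      │     │     │        └─ 1 *
      │     │     └─ 1
      │     │        └─ 0 *
      │     └─ 1
      │        └─ 1
      │           └─ 1 *
      └─ 1
         ├─ 0
         │  └─ 0
         │     └─ 0
         │        └─ 0
         │           └─ 1
         │              └─ 0
         │                 └─ 0 *
         └─ 1 *
Counting every labelled node above: 35.

35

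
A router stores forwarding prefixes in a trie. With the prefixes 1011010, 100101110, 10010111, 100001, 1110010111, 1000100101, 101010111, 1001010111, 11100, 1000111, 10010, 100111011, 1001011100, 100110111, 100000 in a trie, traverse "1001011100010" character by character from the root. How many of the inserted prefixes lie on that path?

4

Traverse "1001011100010" character by character; count nodes along the way that are marked as word ends.
Prefixes of the query that are stored words: "10010", "10010111", "100101110", "1001011100"
Count: 4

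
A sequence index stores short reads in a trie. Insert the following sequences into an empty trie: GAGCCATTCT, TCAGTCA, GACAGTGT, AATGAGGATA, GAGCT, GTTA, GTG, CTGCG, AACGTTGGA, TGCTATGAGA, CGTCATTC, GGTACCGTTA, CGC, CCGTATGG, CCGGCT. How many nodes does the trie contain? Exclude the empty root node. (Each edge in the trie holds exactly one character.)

86

For each word, the new-node count is its length minus the longest prefix already in the trie:
  "GAGCCATTCT" → 10 new (G, A, G, C, C, A, T, T, C, T)
  "TCAGTCA" → 7 new (T, C, A, G, T, C, A)
  "GACAGTGT" → prefix "GA" already present; 6 new (C, A, G, T, G, T)
  "AATGAGGATA" → 10 new (A, A, T, G, A, G, G, A, T, A)
  "GAGCT" → prefix "GAGC" already present; 1 new (T)
  "GTTA" → prefix "G" already present; 3 new (T, T, A)
  "GTG" → prefix "GT" already present; 1 new (G)
  "CTGCG" → 5 new (C, T, G, C, G)
  "AACGTTGGA" → prefix "AA" already present; 7 new (C, G, T, T, G, G, A)
  "TGCTATGAGA" → prefix "T" already present; 9 new (G, C, T, A, T, G, A, G, A)
  "CGTCATTC" → prefix "C" already present; 7 new (G, T, C, A, T, T, C)
  "GGTACCGTTA" → prefix "G" already present; 9 new (G, T, A, C, C, G, T, T, A)
  "CGC" → prefix "CG" already present; 1 new (C)
  "CCGTATGG" → prefix "C" already present; 7 new (C, G, T, A, T, G, G)
  "CCGGCT" → prefix "CCG" already present; 3 new (G, C, T)
Total nodes = 10 + 7 + 6 + 10 + 1 + 3 + 1 + 5 + 7 + 9 + 7 + 9 + 1 + 7 + 3 = 86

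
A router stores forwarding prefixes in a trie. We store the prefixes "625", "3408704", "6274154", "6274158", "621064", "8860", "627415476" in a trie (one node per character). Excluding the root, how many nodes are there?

26

Trie structure (* marks end of a word):
(root)
├─ 3
│  └─ 4
│     └─ 0
│        └─ 8
│           └─ 7
│              └─ 0
│                 └─ 4 *
├─ 6
│  └─ 2
│     ├─ 1
│     │  └─ 0
│     │     └─ 6
│     │        └─ 4 *
│     ├─ 5 *
│     └─ 7
│        └─ 4
│           └─ 1
│              └─ 5
│                 ├─ 4 *
│                 │  └─ 7
│                 │     └─ 6 *
│                 └─ 8 *
└─ 8
   └─ 8
      └─ 6
         └─ 0 *
Counting every labelled node above: 26.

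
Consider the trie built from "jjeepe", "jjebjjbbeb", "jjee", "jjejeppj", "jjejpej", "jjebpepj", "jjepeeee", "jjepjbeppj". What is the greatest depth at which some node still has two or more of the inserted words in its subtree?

4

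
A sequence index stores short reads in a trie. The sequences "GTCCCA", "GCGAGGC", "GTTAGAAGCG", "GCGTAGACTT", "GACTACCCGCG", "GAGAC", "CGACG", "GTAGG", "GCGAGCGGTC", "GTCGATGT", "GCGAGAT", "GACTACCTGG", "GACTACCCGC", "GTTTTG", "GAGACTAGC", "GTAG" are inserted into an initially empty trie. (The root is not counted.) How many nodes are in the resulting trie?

Trace insertions, counting only characters that open a new branch:
  "GTCCCA" → 6 new (G, T, C, C, C, A)
  "GCGAGGC" → prefix "G" already present; 6 new (C, G, A, G, G, C)
  "GTTAGAAGCG" → prefix "GT" already present; 8 new (T, A, G, A, A, G, C, G)
  "GCGTAGACTT" → prefix "GCG" already present; 7 new (T, A, G, A, C, T, T)
  "GACTACCCGCG" → prefix "G" already present; 10 new (A, C, T, A, C, C, C, G, C, G)
  "GAGAC" → prefix "GA" already present; 3 new (G, A, C)
  "CGACG" → 5 new (C, G, A, C, G)
  "GTAGG" → prefix "GT" already present; 3 new (A, G, G)
  "GCGAGCGGTC" → prefix "GCGAG" already present; 5 new (C, G, G, T, C)
  "GTCGATGT" → prefix "GTC" already present; 5 new (G, A, T, G, T)
  "GCGAGAT" → prefix "GCGAG" already present; 2 new (A, T)
  "GACTACCTGG" → prefix "GACTACC" already present; 3 new (T, G, G)
  "GACTACCCGC" → prefix "GACTACCCGC" already present; 0 new (none)
  "GTTTTG" → prefix "GTT" already present; 3 new (T, T, G)
  "GAGACTAGC" → prefix "GAGAC" already present; 4 new (T, A, G, C)
  "GTAG" → prefix "GTAG" already present; 0 new (none)
Total nodes = 6 + 6 + 8 + 7 + 10 + 3 + 5 + 3 + 5 + 5 + 2 + 3 + 0 + 3 + 4 + 0 = 70

70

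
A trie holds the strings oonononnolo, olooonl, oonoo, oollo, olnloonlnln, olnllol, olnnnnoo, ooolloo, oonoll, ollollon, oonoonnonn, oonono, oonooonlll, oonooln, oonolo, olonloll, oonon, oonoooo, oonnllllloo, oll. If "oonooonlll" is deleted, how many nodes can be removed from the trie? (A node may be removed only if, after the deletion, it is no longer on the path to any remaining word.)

4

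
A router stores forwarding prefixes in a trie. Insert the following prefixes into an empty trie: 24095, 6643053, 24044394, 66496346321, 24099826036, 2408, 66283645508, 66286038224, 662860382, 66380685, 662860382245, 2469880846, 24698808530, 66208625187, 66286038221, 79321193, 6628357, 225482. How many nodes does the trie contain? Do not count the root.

Trace insertions, counting only characters that open a new branch:
  "24095" → 5 new (2, 4, 0, 9, 5)
  "6643053" → 7 new (6, 6, 4, 3, 0, 5, 3)
  "24044394" → prefix "240" already present; 5 new (4, 4, 3, 9, 4)
  "66496346321" → prefix "664" already present; 8 new (9, 6, 3, 4, 6, 3, 2, 1)
  "24099826036" → prefix "2409" already present; 7 new (9, 8, 2, 6, 0, 3, 6)
  "2408" → prefix "240" already present; 1 new (8)
  "66283645508" → prefix "66" already present; 9 new (2, 8, 3, 6, 4, 5, 5, 0, 8)
  "66286038224" → prefix "6628" already present; 7 new (6, 0, 3, 8, 2, 2, 4)
  "662860382" → prefix "662860382" already present; 0 new (none)
  "66380685" → prefix "66" already present; 6 new (3, 8, 0, 6, 8, 5)
  "662860382245" → prefix "66286038224" already present; 1 new (5)
  "2469880846" → prefix "24" already present; 8 new (6, 9, 8, 8, 0, 8, 4, 6)
  "24698808530" → prefix "24698808" already present; 3 new (5, 3, 0)
  "66208625187" → prefix "662" already present; 8 new (0, 8, 6, 2, 5, 1, 8, 7)
  "66286038221" → prefix "6628603822" already present; 1 new (1)
  "79321193" → 8 new (7, 9, 3, 2, 1, 1, 9, 3)
  "6628357" → prefix "66283" already present; 2 new (5, 7)
  "225482" → prefix "2" already present; 5 new (2, 5, 4, 8, 2)
Total nodes = 5 + 7 + 5 + 8 + 7 + 1 + 9 + 7 + 0 + 6 + 1 + 8 + 3 + 8 + 1 + 8 + 2 + 5 = 91

91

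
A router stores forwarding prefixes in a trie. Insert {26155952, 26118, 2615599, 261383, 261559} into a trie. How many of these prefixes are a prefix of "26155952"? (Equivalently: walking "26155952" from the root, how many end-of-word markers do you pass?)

Walk "26155952" from the root; an end-of-word marker is hit whenever a stored word is a prefix of "26155952".
Prefixes of the query that are stored words: "261559", "26155952"
Count: 2

2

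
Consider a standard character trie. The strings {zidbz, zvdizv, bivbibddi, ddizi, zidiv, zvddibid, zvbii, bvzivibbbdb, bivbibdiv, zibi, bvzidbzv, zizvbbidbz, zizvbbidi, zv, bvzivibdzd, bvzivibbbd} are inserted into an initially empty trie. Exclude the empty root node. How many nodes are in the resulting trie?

For each word, the new-node count is its length minus the longest prefix already in the trie:
  "zidbz" → 5 new (z, i, d, b, z)
  "zvdizv" → prefix "z" already present; 5 new (v, d, i, z, v)
  "bivbibddi" → 9 new (b, i, v, b, i, b, d, d, i)
  "ddizi" → 5 new (d, d, i, z, i)
  "zidiv" → prefix "zid" already present; 2 new (i, v)
  "zvddibid" → prefix "zvd" already present; 5 new (d, i, b, i, d)
  "zvbii" → prefix "zv" already present; 3 new (b, i, i)
  "bvzivibbbdb" → prefix "b" already present; 10 new (v, z, i, v, i, b, b, b, d, b)
  "bivbibdiv" → prefix "bivbibd" already present; 2 new (i, v)
  "zibi" → prefix "zi" already present; 2 new (b, i)
  "bvzidbzv" → prefix "bvzi" already present; 4 new (d, b, z, v)
  "zizvbbidbz" → prefix "zi" already present; 8 new (z, v, b, b, i, d, b, z)
  "zizvbbidi" → prefix "zizvbbid" already present; 1 new (i)
  "zv" → prefix "zv" already present; 0 new (none)
  "bvzivibdzd" → prefix "bvzivib" already present; 3 new (d, z, d)
  "bvzivibbbd" → prefix "bvzivibbbd" already present; 0 new (none)
Total nodes = 5 + 5 + 9 + 5 + 2 + 5 + 3 + 10 + 2 + 2 + 4 + 8 + 1 + 0 + 3 + 0 = 64

64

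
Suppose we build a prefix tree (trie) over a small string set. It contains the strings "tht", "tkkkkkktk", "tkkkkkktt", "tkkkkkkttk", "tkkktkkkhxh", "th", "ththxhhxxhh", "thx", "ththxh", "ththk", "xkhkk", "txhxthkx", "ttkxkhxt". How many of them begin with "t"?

12

Traverse to the node for "t", then collect every word in that subtree.
Matches: "th", "tht", "ththk", "ththxh", "ththxhhxxhh", "thx", "tkkkkkktk", "tkkkkkktt", "tkkkkkkttk", "tkkktkkkhxh", "ttkxkhxt", "txhxthkx"
Count: 12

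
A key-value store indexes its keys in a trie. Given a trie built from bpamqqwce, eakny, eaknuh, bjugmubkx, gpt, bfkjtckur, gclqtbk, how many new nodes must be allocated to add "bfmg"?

2

Walking "bfmg" from the root, the first 2 characters ("bf") follow existing edges; "m" is the first miss.
New nodes needed: |"bfmg"| − 2 = 4 − 2 = 2.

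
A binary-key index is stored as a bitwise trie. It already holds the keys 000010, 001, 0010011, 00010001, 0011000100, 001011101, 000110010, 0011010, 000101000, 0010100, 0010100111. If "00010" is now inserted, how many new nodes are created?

0

"00010" is already a full path in the trie; only an end-marker is added.
No new nodes are needed: 0.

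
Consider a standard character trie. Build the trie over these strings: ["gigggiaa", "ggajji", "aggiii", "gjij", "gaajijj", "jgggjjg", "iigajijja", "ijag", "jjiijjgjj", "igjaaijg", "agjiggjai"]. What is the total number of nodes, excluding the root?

69

Trace insertions, counting only characters that open a new branch:
  "gigggiaa" → 8 new (g, i, g, g, g, i, a, a)
  "ggajji" → prefix "g" already present; 5 new (g, a, j, j, i)
  "aggiii" → 6 new (a, g, g, i, i, i)
  "gjij" → prefix "g" already present; 3 new (j, i, j)
  "gaajijj" → prefix "g" already present; 6 new (a, a, j, i, j, j)
  "jgggjjg" → 7 new (j, g, g, g, j, j, g)
  "iigajijja" → 9 new (i, i, g, a, j, i, j, j, a)
  "ijag" → prefix "i" already present; 3 new (j, a, g)
  "jjiijjgjj" → prefix "j" already present; 8 new (j, i, i, j, j, g, j, j)
  "igjaaijg" → prefix "i" already present; 7 new (g, j, a, a, i, j, g)
  "agjiggjai" → prefix "ag" already present; 7 new (j, i, g, g, j, a, i)
Total nodes = 8 + 5 + 6 + 3 + 6 + 7 + 9 + 3 + 8 + 7 + 7 = 69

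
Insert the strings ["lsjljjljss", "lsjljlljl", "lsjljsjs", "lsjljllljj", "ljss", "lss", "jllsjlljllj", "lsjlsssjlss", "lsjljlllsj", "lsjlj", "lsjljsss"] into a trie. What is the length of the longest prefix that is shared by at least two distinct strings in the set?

8

Equivalently: take the maximum, over all pairs, of their longest common prefix length.
e.g. "lsjljllljj" and "lsjljlllsj" share the prefix "lsjljlll" of length 8; no pair shares a longer one.
Longest shared-prefix length: 8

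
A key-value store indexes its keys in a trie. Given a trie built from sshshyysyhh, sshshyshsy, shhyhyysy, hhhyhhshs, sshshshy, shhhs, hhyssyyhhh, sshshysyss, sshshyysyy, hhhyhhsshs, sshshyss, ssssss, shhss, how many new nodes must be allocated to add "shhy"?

Every character of "shhy" already lies on an existing path (it is a prefix of some stored word).
No new nodes are needed: 0.

0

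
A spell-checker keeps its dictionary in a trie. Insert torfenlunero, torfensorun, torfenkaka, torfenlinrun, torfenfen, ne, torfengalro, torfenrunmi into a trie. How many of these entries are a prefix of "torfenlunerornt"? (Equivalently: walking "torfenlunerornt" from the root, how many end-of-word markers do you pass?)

1

Check each prefix of "torfenlunerornt" against the stored set — each match is an end-marker on the path.
Prefixes of the query that are stored words: "torfenlunero"
Count: 1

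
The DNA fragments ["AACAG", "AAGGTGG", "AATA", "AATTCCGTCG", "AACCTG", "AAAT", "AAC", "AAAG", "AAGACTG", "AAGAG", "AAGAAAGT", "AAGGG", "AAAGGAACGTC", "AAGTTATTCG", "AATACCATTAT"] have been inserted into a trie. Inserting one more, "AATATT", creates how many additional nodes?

"AATA" is already a path in the trie; the remaining "TT" must be added.
Each of the 2 remaining characters creates one node.

2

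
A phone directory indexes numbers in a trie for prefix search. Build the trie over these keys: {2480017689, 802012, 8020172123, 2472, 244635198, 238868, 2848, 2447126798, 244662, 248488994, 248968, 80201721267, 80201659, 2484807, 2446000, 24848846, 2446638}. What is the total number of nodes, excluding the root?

Count nodes per top-level branch (shared prefixes stored once):
  '2'-branch (238868, 2446000, 244635198, 244662, 2446638, 2447126798, 2472, 2480017689, 2484807, 24848846, 248488994, 248968, 2848): 54 nodes
  '8'-branch (802012, 80201659, 8020172123, 80201721267): 16 nodes
Sum: 70

70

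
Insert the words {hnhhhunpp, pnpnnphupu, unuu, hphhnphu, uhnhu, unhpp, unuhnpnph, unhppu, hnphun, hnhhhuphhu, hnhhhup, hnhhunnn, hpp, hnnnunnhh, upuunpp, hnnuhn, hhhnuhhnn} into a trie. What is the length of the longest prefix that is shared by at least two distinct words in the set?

7

Look for the deepest trie node that still has at least two words in its subtree.
e.g. "hnhhhup" and "hnhhhuphhu" share the prefix "hnhhhup" of length 7; no pair shares a longer one.
Longest shared-prefix length: 7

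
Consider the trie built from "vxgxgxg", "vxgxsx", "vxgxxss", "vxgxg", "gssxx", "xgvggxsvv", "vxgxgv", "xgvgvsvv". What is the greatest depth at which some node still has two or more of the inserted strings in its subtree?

The deepest shared node is where two words last agree before diverging.
"vxgxg" and "vxgxgv" agree on "vxgxg" (5 characters) before diverging; nothing deeper is shared.
Longest shared-prefix length: 5

5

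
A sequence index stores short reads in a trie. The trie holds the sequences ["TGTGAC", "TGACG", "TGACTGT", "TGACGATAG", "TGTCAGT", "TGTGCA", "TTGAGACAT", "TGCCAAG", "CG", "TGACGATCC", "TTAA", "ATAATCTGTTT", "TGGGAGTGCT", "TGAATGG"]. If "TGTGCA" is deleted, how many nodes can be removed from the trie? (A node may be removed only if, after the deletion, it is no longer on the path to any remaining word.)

Walk "TGTGCA" from the leaf back toward the root, removing each node that no remaining word uses.
The suffix "CA" (2 nodes) is used only by "TGTGCA"; the node for "TGTG" still has the child "A", so pruning stops there.
Nodes removed: 2

2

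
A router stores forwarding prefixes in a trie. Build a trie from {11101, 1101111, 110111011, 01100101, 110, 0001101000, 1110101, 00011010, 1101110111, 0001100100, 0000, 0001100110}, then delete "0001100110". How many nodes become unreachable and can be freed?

2

After clearing the end-marker at "0001100110", prune upward until reaching a node still needed by another word.
The suffix "10" (2 nodes) is used only by "0001100110"; the node for "00011001" still has the child "0", so pruning stops there.
Nodes removed: 2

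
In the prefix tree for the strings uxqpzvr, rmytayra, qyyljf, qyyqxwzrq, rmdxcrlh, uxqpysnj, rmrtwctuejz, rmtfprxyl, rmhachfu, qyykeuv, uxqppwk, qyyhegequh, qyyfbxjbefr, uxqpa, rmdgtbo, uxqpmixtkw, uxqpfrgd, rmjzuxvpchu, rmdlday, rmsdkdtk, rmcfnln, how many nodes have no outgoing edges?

21

Leaves are exactly the stored words that no other stored word extends.
Those words: "qyyfbxjbefr", "qyyhegequh", "qyykeuv", "qyyljf", "qyyqxwzrq", "rmcfnln", "rmdgtbo", "rmdlday", "rmdxcrlh", "rmhachfu", "rmjzuxvpchu", "rmrtwctuejz", "rmsdkdtk", "rmtfprxyl", "rmytayra", "uxqpa", "uxqpfrgd", "uxqpmixtkw", "uxqppwk", "uxqpysnj", "uxqpzvr"
Leaf count: 21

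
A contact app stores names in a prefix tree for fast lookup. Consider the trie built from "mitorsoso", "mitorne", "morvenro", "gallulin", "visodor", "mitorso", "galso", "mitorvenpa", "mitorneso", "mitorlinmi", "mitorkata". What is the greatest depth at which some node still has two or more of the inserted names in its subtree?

7

Equivalently: take the maximum, over all pairs, of their longest common prefix length.
"mitorne" and "mitorneso" agree on "mitorne" (7 characters) before diverging; nothing deeper is shared.
Longest shared-prefix length: 7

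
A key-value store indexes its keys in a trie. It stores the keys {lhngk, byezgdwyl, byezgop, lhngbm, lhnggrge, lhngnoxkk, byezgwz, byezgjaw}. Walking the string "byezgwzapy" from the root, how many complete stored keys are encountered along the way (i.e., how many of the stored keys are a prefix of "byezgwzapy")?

1

Traverse "byezgwzapy" character by character; count nodes along the way that are marked as word ends.
Prefixes of the query that are stored words: "byezgwz"
Count: 1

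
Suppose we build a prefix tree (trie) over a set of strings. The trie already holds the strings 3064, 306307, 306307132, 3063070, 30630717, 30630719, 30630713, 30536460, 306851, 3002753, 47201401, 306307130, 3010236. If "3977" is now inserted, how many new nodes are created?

3

The longest prefix of "3977" already in the trie is "3" (length 1).
Each of the 3 remaining characters creates one node.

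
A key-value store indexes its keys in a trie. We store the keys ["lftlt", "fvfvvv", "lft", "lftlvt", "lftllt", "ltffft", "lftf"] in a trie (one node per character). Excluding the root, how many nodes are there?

21

Trie structure (* marks end of a word):
(root)
├─ f
│  └─ v
│     └─ f
│        └─ v
│           └─ v
│              └─ v *
└─ l
   ├─ f
   │  └─ t *
   │     ├─ f *
   │     └─ l
   │        ├─ l
   │        │  └─ t *
   │        ├─ t *
   │        └─ v
   │           └─ t *
   └─ t
      └─ f
         └─ f
            └─ f
               └─ t *
Counting every labelled node above: 21.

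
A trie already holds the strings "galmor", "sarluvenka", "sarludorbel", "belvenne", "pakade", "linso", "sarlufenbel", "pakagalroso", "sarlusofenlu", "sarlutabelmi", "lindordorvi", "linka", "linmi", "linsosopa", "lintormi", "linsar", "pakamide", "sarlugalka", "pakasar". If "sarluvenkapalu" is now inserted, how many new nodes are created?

The longest prefix of "sarluvenkapalu" already in the trie is "sarluvenka" (length 10).
New nodes needed: |"sarluvenkapalu"| − 10 = 14 − 10 = 4.

4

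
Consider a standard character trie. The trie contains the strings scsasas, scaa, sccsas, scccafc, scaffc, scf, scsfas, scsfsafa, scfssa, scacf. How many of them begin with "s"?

Filter for entries beginning with "s":
Words under "s": scaa, scacf, scaffc, scccafc, sccsas, scf, scfssa, scsasas, scsfas, scsfsafa
Count: 10

10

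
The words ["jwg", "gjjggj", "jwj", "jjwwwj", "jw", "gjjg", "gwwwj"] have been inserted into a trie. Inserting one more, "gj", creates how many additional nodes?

"gj" is already a full path in the trie; only an end-marker is added.
No new nodes are needed: 0.

0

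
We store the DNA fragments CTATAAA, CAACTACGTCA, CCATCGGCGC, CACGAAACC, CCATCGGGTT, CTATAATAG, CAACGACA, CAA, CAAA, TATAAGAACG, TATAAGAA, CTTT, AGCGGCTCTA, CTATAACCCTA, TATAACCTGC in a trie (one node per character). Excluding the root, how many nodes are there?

Count nodes per top-level branch (shared prefixes stored once):
  'A'-branch (AGCGGCTCTA): 10 nodes
  'C'-branch (CAA, CAAA, CAACGACA, CAACTACGTCA, CACGAAACC, CCATCGGCGC, CCATCGGGTT, CTATAAA, CTATAACCCTA, CTATAATAG, CTTT): 51 nodes
  'T'-branch (TATAACCTGC, TATAAGAA, TATAAGAACG): 15 nodes
Sum: 76

76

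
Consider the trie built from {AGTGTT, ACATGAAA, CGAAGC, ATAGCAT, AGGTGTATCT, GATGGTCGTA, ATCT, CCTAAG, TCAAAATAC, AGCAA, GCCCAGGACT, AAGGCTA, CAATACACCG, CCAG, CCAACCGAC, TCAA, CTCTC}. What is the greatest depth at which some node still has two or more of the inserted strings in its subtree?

Equivalently: take the maximum, over all pairs, of their longest common prefix length.
e.g. "TCAA" and "TCAAAATAC" share the prefix "TCAA" of length 4; no pair shares a longer one.
Longest shared-prefix length: 4

4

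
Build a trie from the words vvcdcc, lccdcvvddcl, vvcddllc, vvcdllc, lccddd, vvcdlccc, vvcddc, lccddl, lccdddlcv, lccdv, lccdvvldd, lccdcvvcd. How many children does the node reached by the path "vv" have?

1

Walk "vv" from the root, arriving at one node.
Distinct next characters after "vv": c.
That node has 1 child edge.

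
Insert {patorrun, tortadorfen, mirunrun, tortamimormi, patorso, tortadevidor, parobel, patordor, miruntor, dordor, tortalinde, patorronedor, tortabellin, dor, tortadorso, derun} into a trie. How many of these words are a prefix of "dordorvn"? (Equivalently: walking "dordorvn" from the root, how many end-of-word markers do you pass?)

Check each prefix of "dordorvn" against the stored set — each match is an end-marker on the path.
Prefixes of the query that are stored words: "dor", "dordor"
Count: 2

2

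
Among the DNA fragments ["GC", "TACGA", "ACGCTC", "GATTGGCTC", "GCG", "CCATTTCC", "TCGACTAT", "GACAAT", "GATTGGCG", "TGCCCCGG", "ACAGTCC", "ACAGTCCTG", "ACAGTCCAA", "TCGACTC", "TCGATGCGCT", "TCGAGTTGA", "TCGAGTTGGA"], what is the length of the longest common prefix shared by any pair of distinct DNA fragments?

Equivalently: take the maximum, over all pairs, of their longest common prefix length.
"TCGAGTTGA" and "TCGAGTTGGA" agree on "TCGAGTTG" (8 characters) before diverging; nothing deeper is shared.
Longest shared-prefix length: 8

8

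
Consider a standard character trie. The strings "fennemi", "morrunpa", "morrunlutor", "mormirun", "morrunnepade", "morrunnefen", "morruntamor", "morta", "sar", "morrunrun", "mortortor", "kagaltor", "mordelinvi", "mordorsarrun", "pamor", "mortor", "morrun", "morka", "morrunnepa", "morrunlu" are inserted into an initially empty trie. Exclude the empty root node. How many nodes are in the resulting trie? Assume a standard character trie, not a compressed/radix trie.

82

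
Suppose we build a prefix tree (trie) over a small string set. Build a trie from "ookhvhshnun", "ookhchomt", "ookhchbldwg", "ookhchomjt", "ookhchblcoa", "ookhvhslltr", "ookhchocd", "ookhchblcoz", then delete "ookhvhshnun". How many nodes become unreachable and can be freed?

Walk "ookhvhshnun" from the leaf back toward the root, removing each node that no remaining word uses.
The suffix "hnun" (4 nodes) is used only by "ookhvhshnun"; the node for "ookhvhs" still has the child "l", so pruning stops there.
Nodes removed: 4

4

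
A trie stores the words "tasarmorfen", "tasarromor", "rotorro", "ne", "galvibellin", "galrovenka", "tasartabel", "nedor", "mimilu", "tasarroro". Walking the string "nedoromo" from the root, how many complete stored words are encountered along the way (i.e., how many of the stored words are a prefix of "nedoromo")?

2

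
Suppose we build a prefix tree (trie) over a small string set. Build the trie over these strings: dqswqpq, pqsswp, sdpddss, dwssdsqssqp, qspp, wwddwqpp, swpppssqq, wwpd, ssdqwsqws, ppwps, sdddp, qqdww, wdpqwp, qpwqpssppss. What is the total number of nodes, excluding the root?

86

For each word, the new-node count is its length minus the longest prefix already in the trie:
  "dqswqpq" → 7 new (d, q, s, w, q, p, q)
  "pqsswp" → 6 new (p, q, s, s, w, p)
  "sdpddss" → 7 new (s, d, p, d, d, s, s)
  "dwssdsqssqp" → prefix "d" already present; 10 new (w, s, s, d, s, q, s, s, q, p)
  "qspp" → 4 new (q, s, p, p)
  "wwddwqpp" → 8 new (w, w, d, d, w, q, p, p)
  "swpppssqq" → prefix "s" already present; 8 new (w, p, p, p, s, s, q, q)
  "wwpd" → prefix "ww" already present; 2 new (p, d)
  "ssdqwsqws" → prefix "s" already present; 8 new (s, d, q, w, s, q, w, s)
  "ppwps" → prefix "p" already present; 4 new (p, w, p, s)
  "sdddp" → prefix "sd" already present; 3 new (d, d, p)
  "qqdww" → prefix "q" already present; 4 new (q, d, w, w)
  "wdpqwp" → prefix "w" already present; 5 new (d, p, q, w, p)
  "qpwqpssppss" → prefix "q" already present; 10 new (p, w, q, p, s, s, p, p, s, s)
Total nodes = 7 + 6 + 7 + 10 + 4 + 8 + 8 + 2 + 8 + 4 + 3 + 4 + 5 + 10 = 86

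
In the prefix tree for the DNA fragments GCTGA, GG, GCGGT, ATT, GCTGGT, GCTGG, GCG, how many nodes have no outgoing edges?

5

A leaf is a node with no children — equivalently, the end of a word that is not a proper prefix of any other stored word.
Those words: "ATT", "GCGGT", "GCTGA", "GCTGGT", "GG"
Leaf count: 5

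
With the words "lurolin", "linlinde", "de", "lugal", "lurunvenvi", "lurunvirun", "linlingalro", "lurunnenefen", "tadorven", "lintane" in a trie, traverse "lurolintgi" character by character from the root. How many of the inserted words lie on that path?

1

Walk "lurolintgi" from the root; an end-of-word marker is hit whenever a stored word is a prefix of "lurolintgi".
Prefixes of the query that are stored words: "lurolin"
Count: 1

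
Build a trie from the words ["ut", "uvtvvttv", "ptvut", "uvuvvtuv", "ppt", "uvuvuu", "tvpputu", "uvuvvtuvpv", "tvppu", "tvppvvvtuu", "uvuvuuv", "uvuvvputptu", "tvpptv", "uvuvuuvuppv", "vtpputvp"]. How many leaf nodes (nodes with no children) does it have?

Leaves are exactly the stored words that no other stored word extends.
Those words: "ppt", "ptvut", "tvpptv", "tvpputu", "tvppvvvtuu", "ut", "uvtvvttv", "uvuvuuvuppv", "uvuvvputptu", "uvuvvtuvpv", "vtpputvp"
Leaf count: 11

11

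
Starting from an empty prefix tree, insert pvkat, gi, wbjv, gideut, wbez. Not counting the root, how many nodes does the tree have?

17

Trace insertions, counting only characters that open a new branch:
  "pvkat" → 5 new (p, v, k, a, t)
  "gi" → 2 new (g, i)
  "wbjv" → 4 new (w, b, j, v)
  "gideut" → prefix "gi" already present; 4 new (d, e, u, t)
  "wbez" → prefix "wb" already present; 2 new (e, z)
Total nodes = 5 + 2 + 4 + 4 + 2 = 17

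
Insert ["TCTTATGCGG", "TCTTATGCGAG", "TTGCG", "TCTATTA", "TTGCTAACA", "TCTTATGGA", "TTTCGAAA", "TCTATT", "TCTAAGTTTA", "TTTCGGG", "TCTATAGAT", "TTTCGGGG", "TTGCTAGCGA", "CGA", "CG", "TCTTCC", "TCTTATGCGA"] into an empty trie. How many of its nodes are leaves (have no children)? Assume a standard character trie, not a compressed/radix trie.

Leaves are exactly the stored words that no other stored word extends.
Those words: "CGA", "TCTAAGTTTA", "TCTATAGAT", "TCTATTA", "TCTTATGCGAG", "TCTTATGCGG", "TCTTATGGA", "TCTTCC", "TTGCG", "TTGCTAACA", "TTGCTAGCGA", "TTTCGAAA", "TTTCGGGG"
Leaf count: 13

13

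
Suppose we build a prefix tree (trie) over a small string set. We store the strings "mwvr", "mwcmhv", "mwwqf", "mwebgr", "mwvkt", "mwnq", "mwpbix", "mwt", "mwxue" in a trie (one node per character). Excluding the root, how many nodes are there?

27

Trace insertions, counting only characters that open a new branch:
  "mwvr" → 4 new (m, w, v, r)
  "mwcmhv" → prefix "mw" already present; 4 new (c, m, h, v)
  "mwwqf" → prefix "mw" already present; 3 new (w, q, f)
  "mwebgr" → prefix "mw" already present; 4 new (e, b, g, r)
  "mwvkt" → prefix "mwv" already present; 2 new (k, t)
  "mwnq" → prefix "mw" already present; 2 new (n, q)
  "mwpbix" → prefix "mw" already present; 4 new (p, b, i, x)
  "mwt" → prefix "mw" already present; 1 new (t)
  "mwxue" → prefix "mw" already present; 3 new (x, u, e)
Total nodes = 4 + 4 + 3 + 4 + 2 + 2 + 4 + 1 + 3 = 27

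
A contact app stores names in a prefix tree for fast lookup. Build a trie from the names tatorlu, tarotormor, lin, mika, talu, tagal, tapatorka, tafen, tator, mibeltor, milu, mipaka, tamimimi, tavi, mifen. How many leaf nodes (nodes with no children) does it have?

14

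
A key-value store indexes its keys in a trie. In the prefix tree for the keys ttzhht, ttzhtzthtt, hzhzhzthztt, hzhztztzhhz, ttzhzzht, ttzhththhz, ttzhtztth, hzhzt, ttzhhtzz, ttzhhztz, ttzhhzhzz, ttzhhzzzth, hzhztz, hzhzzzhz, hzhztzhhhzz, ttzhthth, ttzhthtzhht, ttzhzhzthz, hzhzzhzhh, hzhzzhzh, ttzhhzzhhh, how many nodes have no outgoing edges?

16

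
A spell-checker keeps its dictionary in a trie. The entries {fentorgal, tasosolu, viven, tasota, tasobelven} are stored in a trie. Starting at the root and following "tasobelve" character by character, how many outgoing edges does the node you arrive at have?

Follow the path "tasobelve" to its node, then look at its outgoing edges.
Characters that immediately follow "tasobelve" among the stored strings: {n}.
That node has 1 child edge.

1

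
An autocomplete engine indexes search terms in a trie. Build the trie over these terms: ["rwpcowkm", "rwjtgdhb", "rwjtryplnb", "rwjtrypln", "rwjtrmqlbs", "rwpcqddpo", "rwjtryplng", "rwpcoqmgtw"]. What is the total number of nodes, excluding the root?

Trace insertions, counting only characters that open a new branch:
  "rwpcowkm" → 8 new (r, w, p, c, o, w, k, m)
  "rwjtgdhb" → prefix "rw" already present; 6 new (j, t, g, d, h, b)
  "rwjtryplnb" → prefix "rwjt" already present; 6 new (r, y, p, l, n, b)
  "rwjtrypln" → prefix "rwjtrypln" already present; 0 new (none)
  "rwjtrmqlbs" → prefix "rwjtr" already present; 5 new (m, q, l, b, s)
  "rwpcqddpo" → prefix "rwpc" already present; 5 new (q, d, d, p, o)
  "rwjtryplng" → prefix "rwjtrypln" already present; 1 new (g)
  "rwpcoqmgtw" → prefix "rwpco" already present; 5 new (q, m, g, t, w)
Total nodes = 8 + 6 + 6 + 0 + 5 + 5 + 1 + 5 = 36

36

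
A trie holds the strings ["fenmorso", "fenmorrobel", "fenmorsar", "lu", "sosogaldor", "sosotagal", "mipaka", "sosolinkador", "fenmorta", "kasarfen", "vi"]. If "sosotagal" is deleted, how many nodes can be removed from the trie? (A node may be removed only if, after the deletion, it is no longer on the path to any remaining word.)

5

Walk "sosotagal" from the leaf back toward the root, removing each node that no remaining word uses.
The suffix "tagal" (5 nodes) is used only by "sosotagal"; the node for "soso" still has the child "g", so pruning stops there.
Nodes removed: 5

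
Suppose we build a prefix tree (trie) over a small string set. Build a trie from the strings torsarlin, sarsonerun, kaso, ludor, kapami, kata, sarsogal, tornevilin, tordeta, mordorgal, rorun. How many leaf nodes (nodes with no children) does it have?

Leaves are exactly the stored words that no other stored word extends.
Those words: "kapami", "kaso", "kata", "ludor", "mordorgal", "rorun", "sarsogal", "sarsonerun", "tordeta", "tornevilin", "torsarlin"
Leaf count: 11

11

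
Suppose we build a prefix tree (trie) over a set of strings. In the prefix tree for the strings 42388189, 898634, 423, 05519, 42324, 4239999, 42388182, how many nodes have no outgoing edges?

6

Leaves are exactly the stored words that no other stored word extends.
Those words: "05519", "42324", "42388182", "42388189", "4239999", "898634"
Leaf count: 6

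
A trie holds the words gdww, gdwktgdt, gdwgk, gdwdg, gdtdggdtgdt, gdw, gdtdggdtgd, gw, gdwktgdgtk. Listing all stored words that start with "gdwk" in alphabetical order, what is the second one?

gdwktgdt

Filter for "gdwk…" and sort: "gdwktgdgtk", "gdwktgdt"
Position 2: gdwktgdt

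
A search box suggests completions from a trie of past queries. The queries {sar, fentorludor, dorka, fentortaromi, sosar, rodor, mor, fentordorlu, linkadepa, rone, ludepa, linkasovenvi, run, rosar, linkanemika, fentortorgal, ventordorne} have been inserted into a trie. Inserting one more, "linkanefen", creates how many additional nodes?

The longest prefix of "linkanefen" already in the trie is "linkane" (length 7).
So 10 − 7 = 3 new nodes.

3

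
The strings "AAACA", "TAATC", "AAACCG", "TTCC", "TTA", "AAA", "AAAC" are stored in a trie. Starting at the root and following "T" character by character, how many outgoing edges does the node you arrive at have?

2

Follow the path "T" to its node, then look at its outgoing edges.
Characters that immediately follow "T" among the stored strings: {A, T}.
That node has 2 child edges.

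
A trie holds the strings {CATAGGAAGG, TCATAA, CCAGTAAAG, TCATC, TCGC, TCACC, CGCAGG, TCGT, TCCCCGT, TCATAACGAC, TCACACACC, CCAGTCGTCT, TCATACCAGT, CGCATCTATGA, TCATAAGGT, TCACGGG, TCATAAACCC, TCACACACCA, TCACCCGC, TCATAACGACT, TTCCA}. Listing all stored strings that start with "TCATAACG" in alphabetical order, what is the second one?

Filter for "TCATAACG…" and sort: "TCATAACGAC", "TCATAACGACT"
The 2nd is TCATAACGACT.

TCATAACGACT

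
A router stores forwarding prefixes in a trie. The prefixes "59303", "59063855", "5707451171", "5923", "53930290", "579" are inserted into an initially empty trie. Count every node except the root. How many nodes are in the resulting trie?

30

Trie structure (* marks end of a word):
(root)
└─ 5
   ├─ 3
   │  └─ 9
   │     └─ 3
   │        └─ 0
   │           └─ 2
   │              └─ 9
   │                 └─ 0 *
   ├─ 7
   │  ├─ 0
   │  │  └─ 7
   │  │     └─ 4
   │  │        └─ 5
   │  │           └─ 1
   │  │              └─ 1
   │  │                 └─ 7
   │  │                    └─ 1 *
   │  └─ 9 *
   └─ 9
      ├─ 0
      │  └─ 6
      │     └─ 3
      │        └─ 8
      │           └─ 5
      │              └─ 5 *
      ├─ 2
      │  └─ 3 *
      └─ 3
         └─ 0
            └─ 3 *
Counting every labelled node above: 30.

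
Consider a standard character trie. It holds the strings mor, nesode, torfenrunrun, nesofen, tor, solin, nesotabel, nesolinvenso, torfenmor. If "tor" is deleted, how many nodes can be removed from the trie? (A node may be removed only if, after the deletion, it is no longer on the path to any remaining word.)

Walk "tor" from the leaf back toward the root, removing each node that no remaining word uses.
Every node on "tor" is still needed (e.g. by "torfenrunrun"), so nothing is freed.
Nodes removed: 0

0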